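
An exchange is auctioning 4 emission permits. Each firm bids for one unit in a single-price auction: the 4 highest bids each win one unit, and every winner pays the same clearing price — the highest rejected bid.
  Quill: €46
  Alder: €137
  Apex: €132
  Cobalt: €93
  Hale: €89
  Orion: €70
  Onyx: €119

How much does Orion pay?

Orion pays €0

Sorting: 137 (Alder), 132 (Apex), 119 (Onyx), 93 (Cobalt), 89 (Hale), 70 (Orion), …
Winners (4 units): Alder, Apex, Onyx, Cobalt.
Clearing price = highest rejected bid = €89.
Orion does not win → pays €0.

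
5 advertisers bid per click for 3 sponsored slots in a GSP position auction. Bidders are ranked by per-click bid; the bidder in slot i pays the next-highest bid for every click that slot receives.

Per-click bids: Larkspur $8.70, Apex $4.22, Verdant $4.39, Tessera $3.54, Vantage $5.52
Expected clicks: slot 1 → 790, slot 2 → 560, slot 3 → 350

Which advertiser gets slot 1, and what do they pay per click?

Larkspur; $5.52 per click

Sorting advertisers: $8.70 (Larkspur) > $5.52 (Vantage) > $4.39 (Verdant) > $4.22 (Apex) > …
Slot 1 goes to the first-ranked bidder, Larkspur, who pays the next bid down: $5.52/click.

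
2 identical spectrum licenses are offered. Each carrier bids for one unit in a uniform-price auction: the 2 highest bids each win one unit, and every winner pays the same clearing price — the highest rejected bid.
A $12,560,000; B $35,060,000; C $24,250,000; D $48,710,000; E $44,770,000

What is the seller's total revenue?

Total revenue: $70,120,000

Sorting: 48,710,000 (D), 44,770,000 (E), 35,060,000 (B), 24,250,000 (C), …
Winners (2 units): D, E.
Highest unsuccessful bid: $35,060,000 → clearing price.
Total revenue = 2 × $35,060,000 = $70,120,000.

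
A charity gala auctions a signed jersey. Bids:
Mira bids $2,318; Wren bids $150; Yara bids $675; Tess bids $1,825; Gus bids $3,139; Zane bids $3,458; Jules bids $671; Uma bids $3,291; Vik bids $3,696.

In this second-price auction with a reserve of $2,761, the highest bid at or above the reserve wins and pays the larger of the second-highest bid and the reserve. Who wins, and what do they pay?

Vik pays $3,458

Bids in order: 3,696 (Vik) > 3,458 (Zane) > 3,291 (Uma) > 3,139 (Gus) > 2,318 (Mira) > 1,825 (Tess) > …
Vik has the top bid at or above the reserve ($3,696).
Second-highest bid $3,458 exceeds the reserve $2,761 → payment $3,458.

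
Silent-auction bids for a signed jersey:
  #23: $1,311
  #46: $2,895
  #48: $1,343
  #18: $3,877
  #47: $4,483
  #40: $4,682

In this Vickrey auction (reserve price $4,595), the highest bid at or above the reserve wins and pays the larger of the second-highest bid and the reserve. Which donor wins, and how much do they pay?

Sorting bids: 4,682 (#40) > 4,483 (#47) > 3,877 (#18) > 2,895 (#46) > 1,343 (#48) > 1,311 (#23)
#40 has the top bid at or above the reserve ($4,682).
max(second-highest $4,483, reserve $4,595) = $4,595.

#40 pays $4,595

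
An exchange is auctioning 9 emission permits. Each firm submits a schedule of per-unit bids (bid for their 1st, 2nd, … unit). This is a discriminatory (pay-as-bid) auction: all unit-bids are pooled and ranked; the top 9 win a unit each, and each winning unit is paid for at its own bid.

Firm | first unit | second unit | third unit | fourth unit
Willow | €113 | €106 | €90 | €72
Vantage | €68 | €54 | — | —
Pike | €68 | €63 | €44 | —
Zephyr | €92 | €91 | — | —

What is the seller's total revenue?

Total revenue: €763

All unit-bids, highest first — top 9: 113 (Willow-1), 106 (Willow-2), 92 (Zephyr-1), 91 (Zephyr-2), 90 (Willow-3), 72 (Willow-4), 68 (Vantage-1), 68 (Pike-1), 63 (Pike-2)
Next rejected bid: €54 (not a price — pay-as-bid).
Each winning unit pays its own bid.
Revenue = 113 + 106 + 92 + 91 + 90 + 72 + 68 + 68 + 63 = €763.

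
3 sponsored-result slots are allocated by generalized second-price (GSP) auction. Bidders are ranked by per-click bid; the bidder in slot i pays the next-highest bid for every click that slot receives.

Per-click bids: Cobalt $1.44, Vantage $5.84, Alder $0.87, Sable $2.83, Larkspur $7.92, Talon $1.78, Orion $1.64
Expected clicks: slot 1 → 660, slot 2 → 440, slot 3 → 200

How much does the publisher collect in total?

Sorting advertisers: $7.92 (Larkspur) > $5.84 (Vantage) > $2.83 (Sable) > $1.78 (Talon) > …
Slot 1: Larkspur pays $5.84 × 660 = $3854.40
Slot 2: Vantage pays $2.83 × 440 = $1245.20
Slot 3: Sable pays $1.78 × 200 = $356.00
Total = $5455.60

Total revenue: $5455.60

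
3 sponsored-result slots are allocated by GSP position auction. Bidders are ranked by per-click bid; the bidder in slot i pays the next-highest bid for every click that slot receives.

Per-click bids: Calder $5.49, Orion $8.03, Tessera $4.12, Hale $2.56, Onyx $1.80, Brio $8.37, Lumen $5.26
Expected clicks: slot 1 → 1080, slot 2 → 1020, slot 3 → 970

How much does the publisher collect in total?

Total revenue: $19374.40

Sorting advertisers: $8.37 (Brio) > $8.03 (Orion) > $5.49 (Calder) > $5.26 (Lumen) > …
Slot 1: Brio pays $8.03 × 1080 = $8672.40
Slot 2: Orion pays $5.49 × 1020 = $5599.80
Slot 3: Calder pays $5.26 × 970 = $5102.20
Total = $19374.40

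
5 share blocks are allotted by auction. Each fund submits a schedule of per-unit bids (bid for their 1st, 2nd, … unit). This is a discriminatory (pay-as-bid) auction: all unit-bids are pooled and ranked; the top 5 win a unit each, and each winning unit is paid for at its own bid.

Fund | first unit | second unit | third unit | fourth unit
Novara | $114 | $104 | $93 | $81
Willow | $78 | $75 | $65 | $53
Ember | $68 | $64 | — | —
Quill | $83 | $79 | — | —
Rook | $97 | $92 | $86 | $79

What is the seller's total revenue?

Total revenue: $500

All unit-bids, highest first — top 5: 114 (Novara-1), 104 (Novara-2), 97 (Rook-1), 93 (Novara-3), 92 (Rook-2)
Next rejected bid: $86 (not a price — pay-as-bid).
Each winning unit pays its own bid.
Revenue = 114 + 104 + 97 + 93 + 92 = $500.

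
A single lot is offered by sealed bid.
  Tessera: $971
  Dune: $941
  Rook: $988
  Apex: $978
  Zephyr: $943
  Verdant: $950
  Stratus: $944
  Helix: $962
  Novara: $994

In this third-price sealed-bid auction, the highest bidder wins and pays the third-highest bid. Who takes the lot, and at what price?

Third-price sealed-bid auction: the highest bidder wins and pays the third-highest bid.
Sorting bids: 994 (Novara) > 988 (Rook) > 978 (Apex) > 971 (Tessera) > 962 (Helix) > 950 (Verdant) > …
Novara wins; payment is bid #3 in the ranking = $978.

Novara pays $978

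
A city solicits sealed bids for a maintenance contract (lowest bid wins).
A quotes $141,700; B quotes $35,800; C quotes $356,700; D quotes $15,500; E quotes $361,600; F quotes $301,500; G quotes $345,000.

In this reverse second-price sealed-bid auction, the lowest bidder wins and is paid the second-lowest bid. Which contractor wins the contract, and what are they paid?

D is paid $35,800

Bids ranked: 15,500 (D) < 35,800 (B) < 141,700 (A) < 301,500 (F) < 345,000 (G) < 356,700 (C) < …
Second-price: D is paid B's bid of $35,800.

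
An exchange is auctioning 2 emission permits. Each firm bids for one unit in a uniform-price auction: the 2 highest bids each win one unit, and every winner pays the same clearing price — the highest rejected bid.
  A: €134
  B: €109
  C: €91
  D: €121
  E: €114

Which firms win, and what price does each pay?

Bids ranked high→low: 134 (A), 121 (D), 114 (E), 109 (B), …
The 2 highest are A, D.
Clearing price = highest rejected bid = €114.

A, D; each pays €114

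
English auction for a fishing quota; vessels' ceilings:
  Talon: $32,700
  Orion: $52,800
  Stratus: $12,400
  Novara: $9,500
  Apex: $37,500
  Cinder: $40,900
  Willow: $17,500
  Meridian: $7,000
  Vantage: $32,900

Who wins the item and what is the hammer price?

Sorting limits: 52,800 (Orion) > 40,900 (Cinder) > 37,500 (Apex) > 32,900 (Vantage) > 32,700 (Talon) > 17,500 (Willow) > …
Once the price passes $40,900, only Orion is left; the hammer falls at Cinder's limit of $40,900.

Orion wins at $40,900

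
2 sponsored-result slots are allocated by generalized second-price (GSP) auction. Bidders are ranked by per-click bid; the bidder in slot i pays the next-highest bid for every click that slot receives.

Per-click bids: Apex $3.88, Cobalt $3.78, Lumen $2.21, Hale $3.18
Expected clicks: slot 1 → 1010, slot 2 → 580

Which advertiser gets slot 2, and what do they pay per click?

Cobalt; $3.18 per click

Ranked by bid: $3.88 (Apex) > $3.78 (Cobalt) > $3.18 (Hale) > …
Slot 2 goes to the second-ranked bidder, Cobalt, who pays the next bid down: $3.18/click.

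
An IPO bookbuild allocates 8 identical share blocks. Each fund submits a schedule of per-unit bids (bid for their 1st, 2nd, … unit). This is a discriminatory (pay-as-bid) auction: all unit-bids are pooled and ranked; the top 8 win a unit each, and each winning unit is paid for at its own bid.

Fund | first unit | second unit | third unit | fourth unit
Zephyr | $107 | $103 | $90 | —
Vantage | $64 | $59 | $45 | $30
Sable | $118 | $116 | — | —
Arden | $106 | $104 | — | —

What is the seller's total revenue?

Total revenue: $808

All unit-bids, highest first — top 8: 118 (Sable-1), 116 (Sable-2), 107 (Zephyr-1), 106 (Arden-1), 104 (Arden-2), 103 (Zephyr-2), 90 (Zephyr-3), 64 (Vantage-1)
Next rejected bid: $59 (not a price — pay-as-bid).
Each winning unit pays its own bid.
Revenue = 118 + 116 + 107 + 106 + 104 + 103 + 90 + 64 = $808.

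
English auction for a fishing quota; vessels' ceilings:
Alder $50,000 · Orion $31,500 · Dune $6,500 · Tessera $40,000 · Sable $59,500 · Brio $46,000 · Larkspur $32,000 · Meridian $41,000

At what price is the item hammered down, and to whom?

Sable wins at $50,000

Open ascending-bid auction: the price rises until one bidder remains; the winner pays the price at which the last rival dropped out.
Limits in order: 59,500 (Sable) > 50,000 (Alder) > 46,000 (Brio) > 41,000 (Meridian) > 40,000 (Tessera) > 32,000 (Larkspur) > …
Alder is the last rival to drop out, at $50,000; Sable remains and wins at that price.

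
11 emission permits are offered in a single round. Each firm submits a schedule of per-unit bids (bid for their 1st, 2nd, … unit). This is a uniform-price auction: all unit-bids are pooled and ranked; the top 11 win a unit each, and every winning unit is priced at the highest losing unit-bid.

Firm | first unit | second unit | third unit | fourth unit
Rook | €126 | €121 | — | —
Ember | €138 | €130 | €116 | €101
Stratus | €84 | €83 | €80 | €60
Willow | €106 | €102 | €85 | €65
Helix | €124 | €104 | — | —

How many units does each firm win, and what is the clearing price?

Ember 4, Helix 2, Rook 2, Willow 3; clearing price €84

Pooled unit-bids ranked (top 11): 138 (Ember-1), 130 (Ember-2), 126 (Rook-1), 124 (Helix-1), 121 (Rook-2), 116 (Ember-3), 106 (Willow-1), 104 (Helix-2), 102 (Willow-2), 101 (Ember-4), 85 (Willow-3)
Highest rejected unit-bid = €84.
Allocation: Ember 4, Helix 2, Rook 2, Willow 3.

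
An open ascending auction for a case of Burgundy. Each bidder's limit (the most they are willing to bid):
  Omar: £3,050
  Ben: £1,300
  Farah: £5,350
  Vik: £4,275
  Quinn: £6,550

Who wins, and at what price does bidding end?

Quinn wins at £5,350

Sorting limits: 6,550 (Quinn) > 5,350 (Farah) > 4,275 (Vik) > 3,050 (Omar) > 1,300 (Ben)
Bidding ends when Farah exits at £5,350; Quinn takes it.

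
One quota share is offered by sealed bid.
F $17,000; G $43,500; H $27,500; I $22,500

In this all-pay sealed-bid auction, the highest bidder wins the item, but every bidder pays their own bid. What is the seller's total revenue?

Total revenue: $110,500

Bids ranked: 43,500 (G) > 27,500 (H) > 22,500 (I) > 17,000 (F)
Every bidder forfeits their bid regardless of winning.
Revenue = 17,000 + 43,500 + 27,500 + 22,500 = $110,500.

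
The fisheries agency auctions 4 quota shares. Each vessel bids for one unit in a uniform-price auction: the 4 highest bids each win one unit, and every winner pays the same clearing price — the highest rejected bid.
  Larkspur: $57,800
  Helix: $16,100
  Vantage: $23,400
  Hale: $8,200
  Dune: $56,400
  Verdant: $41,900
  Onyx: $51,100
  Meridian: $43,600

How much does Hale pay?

Sorting: 57,800 (Larkspur), 56,400 (Dune), 51,100 (Onyx), 43,600 (Meridian), 41,900 (Verdant), 23,400 (Vantage), …
Top 4: Larkspur, Dune, Onyx, Meridian.
First losing bid is Verdant's $41,900, which sets the uniform price.
Hale does not win → pays $0.

Hale pays $0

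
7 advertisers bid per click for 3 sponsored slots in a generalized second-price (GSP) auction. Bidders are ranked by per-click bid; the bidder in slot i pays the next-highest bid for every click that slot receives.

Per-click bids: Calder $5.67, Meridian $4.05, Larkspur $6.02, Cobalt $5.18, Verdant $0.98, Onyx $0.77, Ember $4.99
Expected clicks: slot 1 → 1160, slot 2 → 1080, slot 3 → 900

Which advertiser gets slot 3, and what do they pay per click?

Per-click bids in order: $6.02 (Larkspur) > $5.67 (Calder) > $5.18 (Cobalt) > $4.99 (Ember) > …
Slot 3 goes to the third-ranked bidder, Cobalt, who pays the next bid down: $4.99/click.

Cobalt; $4.99 per click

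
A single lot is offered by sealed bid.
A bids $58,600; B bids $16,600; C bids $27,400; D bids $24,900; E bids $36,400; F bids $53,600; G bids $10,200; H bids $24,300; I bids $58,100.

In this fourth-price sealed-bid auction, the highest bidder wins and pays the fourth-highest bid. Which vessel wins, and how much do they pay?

Rule: the highest bidder wins and pays the fourth-highest bid.
Sorting bids: 58,600 (A) > 58,100 (I) > 53,600 (F) > 36,400 (E) > 27,400 (C) > 24,900 (D) > …
A is highest; pays the fourth-highest bid, $36,400.

A pays $36,400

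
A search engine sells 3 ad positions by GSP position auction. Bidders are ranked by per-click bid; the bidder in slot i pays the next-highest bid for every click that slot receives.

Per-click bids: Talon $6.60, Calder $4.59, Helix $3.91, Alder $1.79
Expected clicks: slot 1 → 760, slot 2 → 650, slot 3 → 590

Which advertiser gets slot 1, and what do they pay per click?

Talon; $4.59 per click

Per-click bids in order: $6.60 (Talon) > $4.59 (Calder) > $3.91 (Helix) > $1.79 (Alder)
Slot 1 goes to the first-ranked bidder, Talon, who pays the next bid down: $4.59/click.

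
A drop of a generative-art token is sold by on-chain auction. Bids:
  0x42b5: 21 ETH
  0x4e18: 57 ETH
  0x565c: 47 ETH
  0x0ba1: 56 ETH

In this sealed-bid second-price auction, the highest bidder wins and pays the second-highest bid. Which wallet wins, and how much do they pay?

0x4e18 pays 56 ETH

Bids ranked: 57 (0x4e18) > 56 (0x0ba1) > 47 (0x565c) > 21 (0x42b5)
0x4e18 is highest; pays the second-highest bid, 56 ETH.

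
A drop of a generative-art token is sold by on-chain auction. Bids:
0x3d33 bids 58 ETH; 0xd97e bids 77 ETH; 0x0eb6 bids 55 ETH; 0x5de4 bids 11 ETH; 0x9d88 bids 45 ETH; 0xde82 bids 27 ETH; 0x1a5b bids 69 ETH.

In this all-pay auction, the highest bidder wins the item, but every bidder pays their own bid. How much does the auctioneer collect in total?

Sorting bids: 77 (0xd97e) > 69 (0x1a5b) > 58 (0x3d33) > 55 (0x0eb6) > 45 (0x9d88) > 27 (0xde82) > …
Every bidder forfeits their bid regardless of winning.
Revenue = 58 + 77 + 55 + 11 + 45 + 27 + 69 = 342 ETH.

Total revenue: 342 ETH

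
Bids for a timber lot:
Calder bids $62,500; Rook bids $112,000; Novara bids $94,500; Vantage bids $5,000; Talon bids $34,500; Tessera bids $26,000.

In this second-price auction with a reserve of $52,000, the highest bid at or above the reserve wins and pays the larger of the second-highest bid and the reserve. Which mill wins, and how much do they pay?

Rook pays $94,500

Second-price auction with a reserve of $52,000: the highest bid at or above the reserve wins and pays the larger of the second-highest bid and the reserve.
Bids in order: 112,000 (Rook) > 94,500 (Novara) > 62,500 (Calder) > 34,500 (Talon) > 26,000 (Tessera) > 5,000 (Vantage)
Highest eligible bid: Rook at $112,000.
Second-highest bid $94,500 exceeds the reserve $52,000 → payment $94,500.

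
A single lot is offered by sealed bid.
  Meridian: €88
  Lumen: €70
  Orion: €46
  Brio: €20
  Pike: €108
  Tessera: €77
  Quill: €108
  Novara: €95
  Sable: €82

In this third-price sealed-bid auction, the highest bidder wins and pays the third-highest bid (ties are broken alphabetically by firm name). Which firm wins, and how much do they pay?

Pike pays €95

Sorting bids: 108 (Pike) > 108 (Quill) > 95 (Novara) > 88 (Meridian) > 82 (Sable) > 77 (Tessera) > …
Pike and Quill tie at €108; tie-break gives it to Pike.
Pike wins; payment is bid #3 in the ranking = €95.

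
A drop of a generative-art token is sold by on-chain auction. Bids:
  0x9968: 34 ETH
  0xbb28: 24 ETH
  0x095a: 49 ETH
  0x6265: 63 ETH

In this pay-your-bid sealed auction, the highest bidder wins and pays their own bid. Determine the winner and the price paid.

Sorting bids: 63 (0x6265) > 49 (0x095a) > 34 (0x9968) > 24 (0xbb28)
0x6265 has the highest bid and pays exactly that: 63 ETH.

0x6265 pays 63 ETH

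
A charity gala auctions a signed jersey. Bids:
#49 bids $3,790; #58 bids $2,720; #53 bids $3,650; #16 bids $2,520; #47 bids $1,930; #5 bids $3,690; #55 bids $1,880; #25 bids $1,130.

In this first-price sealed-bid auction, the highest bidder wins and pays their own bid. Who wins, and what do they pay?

#49 pays $3,790

Rule: the highest bidder wins and pays their own bid.
Sorting bids: 3,790 (#49) > 3,690 (#5) > 3,650 (#53) > 2,720 (#58) > 2,520 (#16) > 1,930 (#47) > …
#49 has the highest bid and pays exactly that: $3,790.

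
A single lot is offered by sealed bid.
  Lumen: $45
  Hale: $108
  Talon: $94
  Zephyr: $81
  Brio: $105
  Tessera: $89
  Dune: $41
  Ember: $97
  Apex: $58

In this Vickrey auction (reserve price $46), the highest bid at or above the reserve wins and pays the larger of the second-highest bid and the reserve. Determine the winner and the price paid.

Hale pays $105

Vickrey auction (reserve price $46): the highest bid at or above the reserve wins and pays the larger of the second-highest bid and the reserve.
Sorting bids: 108 (Hale) > 105 (Brio) > 97 (Ember) > 94 (Talon) > 89 (Tessera) > 81 (Zephyr) > …
Hale has the top bid at or above the reserve ($108).
max(second-highest $105, reserve $46) = $105; the reserve does not bind.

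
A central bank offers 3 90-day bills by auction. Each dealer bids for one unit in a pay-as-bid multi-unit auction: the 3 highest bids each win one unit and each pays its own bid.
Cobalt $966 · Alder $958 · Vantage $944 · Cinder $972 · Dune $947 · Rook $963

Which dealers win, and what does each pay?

Bids ranked high→low: 972 (Cinder), 966 (Cobalt), 963 (Rook), 958 (Alder), 947 (Dune), …
Top 3: Cinder, Cobalt, Rook.
Each winner pays its own bid: Cinder $972, Cobalt $966, Rook $963.

Cinder $972, Cobalt $966, Rook $963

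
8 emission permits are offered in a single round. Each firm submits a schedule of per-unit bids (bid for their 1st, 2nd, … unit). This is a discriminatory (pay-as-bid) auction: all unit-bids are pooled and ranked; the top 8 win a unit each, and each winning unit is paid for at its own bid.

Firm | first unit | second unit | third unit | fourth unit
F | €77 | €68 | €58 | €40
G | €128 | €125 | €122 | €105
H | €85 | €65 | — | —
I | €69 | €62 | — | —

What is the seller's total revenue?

All unit-bids, highest first — top 8: 128 (G-1), 125 (G-2), 122 (G-3), 105 (G-4), 85 (H-1), 77 (F-1), 69 (I-1), 68 (F-2)
Next rejected bid: €65 (not a price — pay-as-bid).
Each winning unit pays its own bid.
Revenue = 128 + 125 + 122 + 105 + 85 + 77 + 69 + 68 = €779.

Total revenue: €779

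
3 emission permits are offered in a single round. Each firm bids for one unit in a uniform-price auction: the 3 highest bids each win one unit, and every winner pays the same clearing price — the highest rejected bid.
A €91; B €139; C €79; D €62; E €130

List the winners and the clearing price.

Ordering the bids: 139 (B), 130 (E), 91 (A), 79 (C), 62 (D)
Top 3: B, E, A.
First losing bid is C's €79, which sets the uniform price.

B, E, A; each pays €79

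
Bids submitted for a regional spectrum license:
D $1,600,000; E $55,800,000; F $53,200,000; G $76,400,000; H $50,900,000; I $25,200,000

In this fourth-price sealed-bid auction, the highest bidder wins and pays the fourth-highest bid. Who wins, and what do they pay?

G pays $50,900,000

Rule: the highest bidder wins and pays the fourth-highest bid.
Sorting bids: 76,400,000 (G) > 55,800,000 (E) > 53,200,000 (F) > 50,900,000 (H) > 25,200,000 (I) > 1,600,000 (D)
G is highest; pays the fourth-highest bid, $50,900,000.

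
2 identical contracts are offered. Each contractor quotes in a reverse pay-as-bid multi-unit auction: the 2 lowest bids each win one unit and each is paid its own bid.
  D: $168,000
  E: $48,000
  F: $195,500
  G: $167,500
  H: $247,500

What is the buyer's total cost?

Total cost: $215,500

Bids ranked low→high: 48,000 (E), 167,500 (G), 168,000 (D), 195,500 (F), …
Winners (2 units): E, G.
Total cost = 48,000 + 167,500 = $215,500.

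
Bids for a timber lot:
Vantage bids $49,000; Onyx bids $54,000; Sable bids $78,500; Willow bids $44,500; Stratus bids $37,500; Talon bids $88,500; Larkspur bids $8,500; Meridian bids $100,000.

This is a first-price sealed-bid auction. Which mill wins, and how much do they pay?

First-price sealed-bid auction: the highest bidder wins and pays their own bid.
Bids ranked: 100,000 (Meridian) > 88,500 (Talon) > 78,500 (Sable) > 54,000 (Onyx) > 49,000 (Vantage) > 44,500 (Willow) > …
First-price: Meridian pays what they bid, $100,000.

Meridian pays $100,000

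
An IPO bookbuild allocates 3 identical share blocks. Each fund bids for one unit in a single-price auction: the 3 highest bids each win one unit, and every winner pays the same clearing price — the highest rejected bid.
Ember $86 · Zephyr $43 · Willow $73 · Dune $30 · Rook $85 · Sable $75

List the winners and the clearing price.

Ember, Rook, Sable; each pays $73

Ordering the bids: 86 (Ember), 85 (Rook), 75 (Sable), 73 (Willow), 43 (Zephyr), …
Top 3: Ember, Rook, Sable.
Highest unsuccessful bid: $73 → clearing price.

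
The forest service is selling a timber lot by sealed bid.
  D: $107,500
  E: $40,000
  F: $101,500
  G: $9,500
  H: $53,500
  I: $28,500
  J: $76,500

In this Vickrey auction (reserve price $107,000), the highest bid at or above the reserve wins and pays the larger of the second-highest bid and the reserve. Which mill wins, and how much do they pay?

Vickrey auction (reserve price $107,000): the highest bid at or above the reserve wins and pays the larger of the second-highest bid and the reserve.
Bids in order: 107,500 (D) > 101,500 (F) > 76,500 (J) > 53,500 (H) > 40,000 (E) > 28,500 (I) > …
Highest eligible bid: D at $107,500.
max(second-highest $101,500, reserve $107,000) = $107,000.

D pays $107,000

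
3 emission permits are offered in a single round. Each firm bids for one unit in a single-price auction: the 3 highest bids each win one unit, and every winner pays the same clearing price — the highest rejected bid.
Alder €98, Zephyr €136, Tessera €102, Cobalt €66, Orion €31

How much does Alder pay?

Sorting: 136 (Zephyr), 102 (Tessera), 98 (Alder), 66 (Cobalt), 31 (Orion)
The 3 highest are Zephyr, Tessera, Alder.
First losing bid is Cobalt's €66, which sets the uniform price.
Alder wins → pays €66.

Alder pays €66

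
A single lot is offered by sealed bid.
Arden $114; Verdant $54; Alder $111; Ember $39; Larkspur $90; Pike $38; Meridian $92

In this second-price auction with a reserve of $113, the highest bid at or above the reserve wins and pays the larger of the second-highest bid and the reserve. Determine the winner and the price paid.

Rule: the highest bid at or above the reserve wins and pays the larger of the second-highest bid and the reserve.
Sorting bids: 114 (Arden) > 111 (Alder) > 92 (Meridian) > 90 (Larkspur) > 54 (Verdant) > 39 (Ember) > …
Arden has the top bid at or above the reserve ($114).
Second-highest bid $111 is below the reserve $113, so the reserve binds → payment $113.

Arden pays $113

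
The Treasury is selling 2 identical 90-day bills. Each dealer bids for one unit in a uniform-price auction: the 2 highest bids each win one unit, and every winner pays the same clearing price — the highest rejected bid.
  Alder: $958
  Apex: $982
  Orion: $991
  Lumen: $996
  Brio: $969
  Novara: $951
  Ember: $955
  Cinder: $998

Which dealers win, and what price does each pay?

Cinder, Lumen; each pays $991

Sorting: 998 (Cinder), 996 (Lumen), 991 (Orion), 982 (Apex), …
The 2 highest are Cinder, Lumen.
Highest unsuccessful bid: $991 → clearing price.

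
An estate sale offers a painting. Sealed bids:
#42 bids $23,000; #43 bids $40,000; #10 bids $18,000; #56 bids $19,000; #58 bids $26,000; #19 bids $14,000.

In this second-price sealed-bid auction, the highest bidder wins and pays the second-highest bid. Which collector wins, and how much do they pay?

Bids ranked: 40,000 (#43) > 26,000 (#58) > 23,000 (#42) > 19,000 (#56) > 18,000 (#10) > 14,000 (#19)
#43 is highest; pays the second-highest bid, $26,000.

#43 pays $26,000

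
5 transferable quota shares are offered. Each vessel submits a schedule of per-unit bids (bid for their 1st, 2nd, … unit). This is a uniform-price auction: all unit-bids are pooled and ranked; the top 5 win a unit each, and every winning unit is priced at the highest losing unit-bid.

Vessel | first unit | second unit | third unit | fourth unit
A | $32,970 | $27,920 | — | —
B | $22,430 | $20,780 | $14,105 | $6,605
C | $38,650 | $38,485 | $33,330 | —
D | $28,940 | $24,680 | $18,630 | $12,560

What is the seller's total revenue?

Total revenue: $139,600

Pooled unit-bids ranked (top 5): 38,650 (C-1), 38,485 (C-2), 33,330 (C-3), 32,970 (A-1), 28,940 (D-1)
The (k+1)-th unit-bid is $27,920.
Allocation: A 1, C 3, D 1. Every unit priced at $27,920.
Revenue = 5 × 27,920 = $139,600.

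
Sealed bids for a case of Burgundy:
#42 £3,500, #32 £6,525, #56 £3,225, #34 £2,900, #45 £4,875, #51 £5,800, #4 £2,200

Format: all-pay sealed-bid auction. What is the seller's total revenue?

All-pay sealed-bid auction: the highest bidder wins the item, but every bidder pays their own bid.
Sorting bids: 6,525 (#32) > 5,800 (#51) > 4,875 (#45) > 3,500 (#42) > 3,225 (#56) > 2,900 (#34) > …
Every bidder forfeits their bid regardless of winning.
Revenue = 3,500 + 6,525 + 3,225 + 2,900 + 4,875 + 5,800 + 2,200 = £29,025.

Total revenue: £29,025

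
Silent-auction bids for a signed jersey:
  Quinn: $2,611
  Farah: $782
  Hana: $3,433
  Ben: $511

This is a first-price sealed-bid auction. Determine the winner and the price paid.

Hana pays $3,433

First-price sealed-bid auction: the highest bidder wins and pays their own bid.
Bids in order: 3,433 (Hana) > 2,611 (Quinn) > 782 (Farah) > 511 (Ben)
Hana has the highest bid and pays exactly that: $3,433.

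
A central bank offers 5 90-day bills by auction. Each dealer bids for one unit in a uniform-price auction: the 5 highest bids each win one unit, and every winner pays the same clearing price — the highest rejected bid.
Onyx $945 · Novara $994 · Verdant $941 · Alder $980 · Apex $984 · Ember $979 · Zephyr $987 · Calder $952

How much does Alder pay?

Ordering the bids: 994 (Novara), 987 (Zephyr), 984 (Apex), 980 (Alder), 979 (Ember), 952 (Calder), 945 (Onyx), …
Top 5: Novara, Zephyr, Apex, Alder, Ember.
Highest unsuccessful bid: $952 → clearing price.
Alder wins → pays $952.

Alder pays $952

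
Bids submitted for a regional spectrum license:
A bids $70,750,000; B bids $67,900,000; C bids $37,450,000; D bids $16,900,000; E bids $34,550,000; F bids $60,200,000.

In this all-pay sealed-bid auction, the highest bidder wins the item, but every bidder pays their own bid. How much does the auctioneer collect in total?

Total revenue: $287,750,000

All-pay sealed-bid auction: the highest bidder wins the item, but every bidder pays their own bid.
Bids ranked: 70,750,000 (A) > 67,900,000 (B) > 60,200,000 (F) > 37,450,000 (C) > 34,550,000 (E) > 16,900,000 (D)
A wins with the top bid; all bids are sunk regardless.
Every bidder forfeits their bid regardless of winning.
Revenue = 70,750,000 + 67,900,000 + 37,450,000 + 16,900,000 + 34,550,000 + 60,200,000 = $287,750,000.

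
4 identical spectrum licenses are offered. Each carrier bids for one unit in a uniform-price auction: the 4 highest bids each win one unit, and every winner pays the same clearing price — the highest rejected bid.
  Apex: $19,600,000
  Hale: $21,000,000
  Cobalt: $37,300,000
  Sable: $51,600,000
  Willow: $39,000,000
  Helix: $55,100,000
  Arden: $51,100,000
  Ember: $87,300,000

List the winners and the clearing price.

Ember, Helix, Sable, Arden; each pays $39,000,000

Ordering the bids: 87,300,000 (Ember), 55,100,000 (Helix), 51,600,000 (Sable), 51,100,000 (Arden), 39,000,000 (Willow), 37,300,000 (Cobalt), …
The 4 highest are Ember, Helix, Sable, Arden.
First losing bid is Willow's $39,000,000, which sets the uniform price.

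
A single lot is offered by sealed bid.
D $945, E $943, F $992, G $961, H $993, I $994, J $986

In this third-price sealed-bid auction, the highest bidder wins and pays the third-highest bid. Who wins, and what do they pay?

Rule: the highest bidder wins and pays the third-highest bid.
Sorting bids: 994 (I) > 993 (H) > 992 (F) > 986 (J) > 961 (G) > 945 (D) > …
I wins; payment is bid #3 in the ranking = $992.

I pays $992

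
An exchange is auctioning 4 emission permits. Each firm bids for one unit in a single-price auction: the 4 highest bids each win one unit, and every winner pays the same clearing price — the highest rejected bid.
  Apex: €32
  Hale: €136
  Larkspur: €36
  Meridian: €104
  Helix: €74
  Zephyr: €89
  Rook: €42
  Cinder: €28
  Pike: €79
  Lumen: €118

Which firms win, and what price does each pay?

Hale, Lumen, Meridian, Zephyr; each pays €79

Sorting: 136 (Hale), 118 (Lumen), 104 (Meridian), 89 (Zephyr), 79 (Pike), 74 (Helix), …
Top 4: Hale, Lumen, Meridian, Zephyr.
Highest unsuccessful bid: €79 → clearing price.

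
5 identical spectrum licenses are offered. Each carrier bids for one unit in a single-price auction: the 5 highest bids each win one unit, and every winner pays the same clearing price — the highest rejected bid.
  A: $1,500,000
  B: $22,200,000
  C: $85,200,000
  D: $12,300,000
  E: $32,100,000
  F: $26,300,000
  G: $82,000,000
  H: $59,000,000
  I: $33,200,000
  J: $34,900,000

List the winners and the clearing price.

C, G, H, J, I; each pays $32,100,000

Sorting: 85,200,000 (C), 82,000,000 (G), 59,000,000 (H), 34,900,000 (J), 33,200,000 (I), 32,100,000 (E), 26,300,000 (F), …
Winners (5 units): C, G, H, J, I.
First losing bid is E's $32,100,000, which sets the uniform price.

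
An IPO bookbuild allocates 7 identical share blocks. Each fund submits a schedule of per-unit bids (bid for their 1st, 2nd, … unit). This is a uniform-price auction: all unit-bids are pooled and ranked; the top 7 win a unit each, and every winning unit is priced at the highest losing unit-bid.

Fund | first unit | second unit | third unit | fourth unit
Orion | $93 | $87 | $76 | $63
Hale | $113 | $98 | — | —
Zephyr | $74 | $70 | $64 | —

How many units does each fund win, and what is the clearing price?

Hale 2, Orion 3, Zephyr 2; clearing price $64

Merging the schedules and taking the best 7: 113 (Hale-1), 98 (Hale-2), 93 (Orion-1), 87 (Orion-2), 76 (Orion-3), 74 (Zephyr-1), 70 (Zephyr-2)
First bid not allocated: $64.
Allocation: Hale 2, Orion 3, Zephyr 2.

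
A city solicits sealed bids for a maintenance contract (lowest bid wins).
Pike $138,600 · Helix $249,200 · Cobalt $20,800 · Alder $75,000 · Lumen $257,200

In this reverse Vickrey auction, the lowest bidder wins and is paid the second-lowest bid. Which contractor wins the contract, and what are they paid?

Cobalt is paid $75,000

Bids in order: 20,800 (Cobalt) < 75,000 (Alder) < 138,600 (Pike) < 249,200 (Helix) < 257,200 (Lumen)
Second-price: Cobalt is paid Alder's bid of $75,000.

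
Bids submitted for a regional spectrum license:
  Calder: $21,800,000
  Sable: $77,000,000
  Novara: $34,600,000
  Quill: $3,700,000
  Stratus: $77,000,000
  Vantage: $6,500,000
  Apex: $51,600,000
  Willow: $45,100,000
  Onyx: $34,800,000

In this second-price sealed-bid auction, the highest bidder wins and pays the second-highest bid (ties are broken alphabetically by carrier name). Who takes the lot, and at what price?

Bids ranked: 77,000,000 (Sable) > 77,000,000 (Stratus) > 51,600,000 (Apex) > 45,100,000 (Willow) > 34,800,000 (Onyx) > 34,600,000 (Novara) > …
Sable and Stratus tie at $77,000,000; tie-break gives it to Sable.
Sable wins with the highest bid; price is set by the runner-up at $77,000,000.

Sable pays $77,000,000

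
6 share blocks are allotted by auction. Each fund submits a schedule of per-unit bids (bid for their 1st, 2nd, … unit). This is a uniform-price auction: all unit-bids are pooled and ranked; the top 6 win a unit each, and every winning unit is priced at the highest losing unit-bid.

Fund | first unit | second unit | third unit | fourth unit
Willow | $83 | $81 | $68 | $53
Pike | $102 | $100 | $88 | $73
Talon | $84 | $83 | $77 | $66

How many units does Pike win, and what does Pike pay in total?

Pike: 3 units, pays $243

All unit-bids, highest first — top 6: 102 (Pike-1), 100 (Pike-2), 88 (Pike-3), 84 (Talon-1), 83 (Willow-1), 83 (Talon-2)
First bid not allocated: $81.
Pike wins 3 unit(s) at $81 each.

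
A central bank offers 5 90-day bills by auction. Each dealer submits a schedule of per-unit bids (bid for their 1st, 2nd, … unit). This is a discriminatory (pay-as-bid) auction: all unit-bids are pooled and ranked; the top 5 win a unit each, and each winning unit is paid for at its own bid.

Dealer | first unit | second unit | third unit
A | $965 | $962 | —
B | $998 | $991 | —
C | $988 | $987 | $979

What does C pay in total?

Pooled unit-bids ranked (top 5): 998 (B-1), 991 (B-2), 988 (C-1), 987 (C-2), 979 (C-3)
Next rejected bid: $965 (not a price — pay-as-bid).
C's winning unit-bids: 988 + 987 + 979 = $2,954.

C pays $2,954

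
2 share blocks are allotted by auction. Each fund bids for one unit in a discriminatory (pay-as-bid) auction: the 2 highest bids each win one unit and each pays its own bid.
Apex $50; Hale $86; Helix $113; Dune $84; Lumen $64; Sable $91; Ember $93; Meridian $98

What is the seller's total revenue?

Sorting: 113 (Helix), 98 (Meridian), 93 (Ember), 91 (Sable), …
Top 2: Helix, Meridian.
Total revenue = 113 + 98 = $211.

Total revenue: $211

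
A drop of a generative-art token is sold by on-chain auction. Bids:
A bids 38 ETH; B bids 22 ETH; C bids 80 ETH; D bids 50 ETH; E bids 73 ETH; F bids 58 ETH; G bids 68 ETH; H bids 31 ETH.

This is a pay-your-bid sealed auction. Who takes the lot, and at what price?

Pay-your-bid sealed auction: the highest bidder wins and pays their own bid.
Bids ranked: 80 (C) > 73 (E) > 68 (G) > 58 (F) > 50 (D) > 38 (A) > …
C has the highest bid and pays exactly that: 80 ETH.

C pays 80 ETH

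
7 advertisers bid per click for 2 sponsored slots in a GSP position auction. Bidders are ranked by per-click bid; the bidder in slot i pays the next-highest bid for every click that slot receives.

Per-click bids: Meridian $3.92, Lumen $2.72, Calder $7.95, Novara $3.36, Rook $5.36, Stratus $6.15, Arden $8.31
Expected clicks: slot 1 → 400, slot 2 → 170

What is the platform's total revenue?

Total revenue: $4225.50

Ranked by bid: $8.31 (Arden) > $7.95 (Calder) > $6.15 (Stratus) > …
Slot 1: Arden pays $7.95 × 400 = $3180.00
Slot 2: Calder pays $6.15 × 170 = $1045.50
Total = $4225.50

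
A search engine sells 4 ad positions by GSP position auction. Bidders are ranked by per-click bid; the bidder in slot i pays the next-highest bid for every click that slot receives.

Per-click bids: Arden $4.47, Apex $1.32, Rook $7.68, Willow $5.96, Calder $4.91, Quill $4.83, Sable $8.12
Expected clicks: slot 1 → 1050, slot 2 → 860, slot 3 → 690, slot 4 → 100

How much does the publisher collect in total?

Sorting advertisers: $8.12 (Sable) > $7.68 (Rook) > $5.96 (Willow) > $4.91 (Calder) > $4.83 (Quill) > …
Slot 1: Sable pays $7.68 × 1050 = $8064.00
Slot 2: Rook pays $5.96 × 860 = $5125.60
Slot 3: Willow pays $4.91 × 690 = $3387.90
Slot 4: Calder pays $4.83 × 100 = $483.00
Total = $17060.50

Total revenue: $17060.50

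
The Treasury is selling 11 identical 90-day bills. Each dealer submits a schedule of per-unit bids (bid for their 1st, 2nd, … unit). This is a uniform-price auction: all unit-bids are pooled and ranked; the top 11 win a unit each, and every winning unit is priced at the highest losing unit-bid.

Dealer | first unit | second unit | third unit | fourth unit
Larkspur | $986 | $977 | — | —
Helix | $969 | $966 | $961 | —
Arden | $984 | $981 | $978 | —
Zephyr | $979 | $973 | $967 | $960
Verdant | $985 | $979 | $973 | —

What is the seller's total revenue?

Total revenue: $10,637

Pooled unit-bids ranked (top 11): 986 (Larkspur-1), 985 (Verdant-1), 984 (Arden-1), 981 (Arden-2), 979 (Zephyr-1), 979 (Verdant-2), 978 (Arden-3), 977 (Larkspur-2), 973 (Zephyr-2), 973 (Verdant-3), 969 (Helix-1)
Highest rejected unit-bid = $967.
Allocation: Arden 3, Helix 1, Larkspur 2, Verdant 3, Zephyr 2. Every unit priced at $967.
Revenue = 11 × 967 = $10,637.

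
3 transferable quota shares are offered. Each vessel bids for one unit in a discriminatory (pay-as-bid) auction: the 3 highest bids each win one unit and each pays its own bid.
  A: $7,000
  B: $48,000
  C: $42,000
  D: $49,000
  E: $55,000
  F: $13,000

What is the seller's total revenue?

Total revenue: $152,000

Bids ranked high→low: 55,000 (E), 49,000 (D), 48,000 (B), 42,000 (C), 13,000 (F), …
Winners (3 units): E, D, B.
Total revenue = 55,000 + 49,000 + 48,000 = $152,000.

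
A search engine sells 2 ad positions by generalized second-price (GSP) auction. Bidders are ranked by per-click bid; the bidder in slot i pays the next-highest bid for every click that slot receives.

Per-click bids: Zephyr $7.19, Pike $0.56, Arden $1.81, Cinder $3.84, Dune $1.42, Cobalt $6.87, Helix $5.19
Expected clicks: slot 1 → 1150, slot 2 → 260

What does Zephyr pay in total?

Ranked by bid: $7.19 (Zephyr) > $6.87 (Cobalt) > $5.19 (Helix) > …
Zephyr holds slot 1 → pays next bid $6.87 × 1150 clicks = $7900.50.

Zephyr pays $7900.50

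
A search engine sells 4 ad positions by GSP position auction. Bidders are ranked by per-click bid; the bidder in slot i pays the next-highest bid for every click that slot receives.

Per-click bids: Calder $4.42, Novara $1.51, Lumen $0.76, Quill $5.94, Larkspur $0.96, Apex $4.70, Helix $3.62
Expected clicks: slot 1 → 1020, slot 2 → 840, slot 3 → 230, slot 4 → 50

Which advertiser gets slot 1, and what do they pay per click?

Quill; $4.70 per click

Ranked by bid: $5.94 (Quill) > $4.70 (Apex) > $4.42 (Calder) > $3.62 (Helix) > $1.51 (Novara) > …
Slot 1 goes to the first-ranked bidder, Quill, who pays the next bid down: $4.70/click.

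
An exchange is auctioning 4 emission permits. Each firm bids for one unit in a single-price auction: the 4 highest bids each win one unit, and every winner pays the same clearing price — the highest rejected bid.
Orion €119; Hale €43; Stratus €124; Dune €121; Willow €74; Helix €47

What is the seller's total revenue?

Total revenue: €188

Sorting: 124 (Stratus), 121 (Dune), 119 (Orion), 74 (Willow), 47 (Helix), 43 (Hale)
Winners (4 units): Stratus, Dune, Orion, Willow.
Highest unsuccessful bid: €47 → clearing price.
Total revenue = 4 × €47 = €188.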